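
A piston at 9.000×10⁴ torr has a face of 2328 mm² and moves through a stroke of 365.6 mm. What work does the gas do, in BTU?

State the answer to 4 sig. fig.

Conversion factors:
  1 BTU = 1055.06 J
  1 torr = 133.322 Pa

9.680 BTU

9.000×10⁴ torr → 1.1999×10⁷ Pa
2328 mm² → 0.002328 m²
F = P × A = 1.1999×10⁷ × 0.002328 = 27933.7 N
365.6 mm → 0.3656 m
W = F × d = 27933.7 × 0.3656 = 10212.6 J
In BTU: 10212.6 / 1055.06 = 9.67964 BTU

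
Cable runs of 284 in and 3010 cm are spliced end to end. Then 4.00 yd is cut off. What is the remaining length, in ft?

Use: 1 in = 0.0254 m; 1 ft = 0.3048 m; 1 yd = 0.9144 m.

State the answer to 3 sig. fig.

110 ft

284 in × 0.0254 = 7.2136 m
3010 cm × 0.01 = 30.1 m
4.00 yd × 0.9144 = 3.6576 m
Sum: 7.2136 + 30.1 − 3.6576 = 33.656 m
In ft: 33.656 / 0.3048 = 110.42 ft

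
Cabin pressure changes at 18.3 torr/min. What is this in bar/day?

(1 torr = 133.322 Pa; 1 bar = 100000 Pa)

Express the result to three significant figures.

18.3 torr/min × 133.322 Pa/torr ÷ 60 s/min = 40.6632 Pa/s
40.6632 Pa/s ÷ 100000 Pa/bar × 86400 s/day = 35.133 bar/day

35.1 bar/day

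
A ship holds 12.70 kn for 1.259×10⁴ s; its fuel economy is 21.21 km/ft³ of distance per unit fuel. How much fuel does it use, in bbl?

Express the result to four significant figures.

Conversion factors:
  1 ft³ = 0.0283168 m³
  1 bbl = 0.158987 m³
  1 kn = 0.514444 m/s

12.70 kn → 6.53344 m/s
d = v × t = 6.53344 × 12590 = 82256 m
21.21 km/ft³ → 749025 m/m³
V = d / (distance per unit fuel) = 82256 / 749025 = 0.109817 m³
In bbl: 0.109817 / 0.158987 = 0.690729 bbl

0.6907 bbl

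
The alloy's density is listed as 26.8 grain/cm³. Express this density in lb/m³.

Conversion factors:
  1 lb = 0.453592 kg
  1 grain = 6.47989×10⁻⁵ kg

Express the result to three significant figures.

3830 lb/m³

26.8 grain/cm³ × 6.47989×10⁻⁵ kg/grain ÷ 10⁻⁶ m³/cm³ = 1736.61 kg/m³
1736.61 kg/m³ ÷ 0.453592 kg/lb = 3828.57 lb/m³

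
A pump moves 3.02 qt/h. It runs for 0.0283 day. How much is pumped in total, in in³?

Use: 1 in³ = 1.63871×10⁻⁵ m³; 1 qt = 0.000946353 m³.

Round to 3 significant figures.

3.02 qt/h → 7.93885×10⁻⁷ m³/s
0.0283 day → 2445.12 s
V = Q × t = 7.93885×10⁻⁷ × 2445.12 = 0.00194114 m³
In in³: 0.00194114 / 1.63871×10⁻⁵ = 118.455 in³

118 in³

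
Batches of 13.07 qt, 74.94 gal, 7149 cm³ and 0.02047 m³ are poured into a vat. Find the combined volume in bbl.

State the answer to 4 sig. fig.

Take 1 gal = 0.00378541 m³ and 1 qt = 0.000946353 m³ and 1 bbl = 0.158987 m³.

2.036 bbl

13.07 qt × 0.000946353 = 0.0123688 m³
74.94 gal × 0.00378541 = 0.283679 m³
7149 cm³ × 10⁻⁶ = 0.007149 m³
0.02047 m³ (already m³)
Combined: 0.0123688 + 0.283679 + 0.007149 + 0.02047 = 0.323667 m³
In bbl: 0.323667 / 0.158987 = 2.03581 bbl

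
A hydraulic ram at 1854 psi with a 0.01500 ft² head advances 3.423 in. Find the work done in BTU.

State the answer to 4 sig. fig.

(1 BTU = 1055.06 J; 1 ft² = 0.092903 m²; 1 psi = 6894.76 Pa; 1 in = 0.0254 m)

1.468 BTU

1854 psi → 1.27829×10⁷ Pa
0.01500 ft² → 0.00139354 m²
F = P × A = 1.27829×10⁷ × 0.00139354 = 17813.5 N
3.423 in → 0.0869442 m
W = F × d = 17813.5 × 0.0869442 = 1548.78 J
In BTU: 1548.78 / 1055.06 = 1.46795 BTU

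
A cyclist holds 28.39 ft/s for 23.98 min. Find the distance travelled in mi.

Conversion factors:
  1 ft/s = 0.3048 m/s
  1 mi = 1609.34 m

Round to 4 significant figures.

28.39 ft/s × 0.3048 = 8.65327 m/s
23.98 min × 60 = 1438.8 s
d = v × t = 8.65327 m/s × 1438.8 s = 12450.3 m
12450.3 m ÷ (1609.34 m/mi) = 7.73628 mi

7.736 mi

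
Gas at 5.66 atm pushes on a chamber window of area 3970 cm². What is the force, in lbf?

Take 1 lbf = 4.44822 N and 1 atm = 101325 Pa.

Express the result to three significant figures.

5.66 atm × 101325 = 573500 Pa
3970 cm² × 0.0001 = 0.397 m²
F = P × A = 573500 Pa × 0.397 m² = 227680 N
227680 N ÷ (4.44822 N/lbf) = 51184.5 lbf

5.12×10⁴ lbf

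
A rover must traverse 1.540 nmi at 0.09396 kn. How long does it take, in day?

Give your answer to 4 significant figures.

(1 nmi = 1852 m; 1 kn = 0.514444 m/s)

1.540 nmi × 1852 = 2852.08 m
0.09396 kn × 0.514444 = 0.0483372 m/s
t = d / v = 2852.08 m / 0.0483372 m/s = 59003.8 s
59003.8 s ÷ (86400 s/day) = 0.682914 day

0.6829 day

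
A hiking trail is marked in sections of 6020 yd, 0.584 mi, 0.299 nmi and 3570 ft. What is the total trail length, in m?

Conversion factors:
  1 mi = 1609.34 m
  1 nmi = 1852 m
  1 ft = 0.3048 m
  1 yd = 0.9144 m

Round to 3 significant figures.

6020 yd × 0.9144 = 5504.69 m
0.584 mi × 1609.34 = 939.855 m
0.299 nmi × 1852 = 553.748 m
3570 ft × 0.3048 = 1088.14 m
Sum: 5504.69 + 939.855 + 553.748 + 1088.14 = 8086.43 m

8090 m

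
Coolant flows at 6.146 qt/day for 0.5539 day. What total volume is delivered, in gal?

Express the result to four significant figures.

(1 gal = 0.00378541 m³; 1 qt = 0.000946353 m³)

0.8511 gal

6.146 qt/day → 6.73181×10⁻⁸ m³/s
0.5539 day → 47857 s
V = Q × t = 6.73181×10⁻⁸ × 47857 = 0.00322164 m³
In gal: 0.00322164 / 0.00378541 = 0.851068 gal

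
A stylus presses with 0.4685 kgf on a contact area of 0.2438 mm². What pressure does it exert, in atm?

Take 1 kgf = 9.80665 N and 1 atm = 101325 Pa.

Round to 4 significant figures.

0.4685 kgf × 9.80665 = 4.59442 N
0.2438 mm² × 10⁻⁶ = 2.438×10⁻⁷ m²
P = F / A = 4.59442 N / 2.438×10⁻⁷ m² = 1.8845×10⁷ Pa
1.8845×10⁷ Pa ÷ (101325 Pa/atm) = 185.986 atm

186.0 atm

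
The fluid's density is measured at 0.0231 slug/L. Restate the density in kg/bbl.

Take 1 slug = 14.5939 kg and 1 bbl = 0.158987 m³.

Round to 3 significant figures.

53.6 kg/bbl

0.0231 slug/L × 14.5939 kg/slug ÷ 0.001 m³/L = 337.119 kg/m³
337.119 kg/m³ × 0.158987 m³/bbl = 53.5975 kg/bbl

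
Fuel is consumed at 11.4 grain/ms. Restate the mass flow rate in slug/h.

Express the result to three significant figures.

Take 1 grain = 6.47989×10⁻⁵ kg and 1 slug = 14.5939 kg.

11.4 grain/ms × 6.47989×10⁻⁵ kg/grain ÷ 0.001 s/ms = 0.738707 kg/s
0.738707 kg/s ÷ 14.5939 kg/slug × 3600 s/h = 182.223 slug/h

182 slug/h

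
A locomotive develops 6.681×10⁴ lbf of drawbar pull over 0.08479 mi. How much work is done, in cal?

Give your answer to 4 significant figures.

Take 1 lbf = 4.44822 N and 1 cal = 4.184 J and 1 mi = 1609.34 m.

6.681×10⁴ lbf × 4.44822 → 297186 N
0.08479 mi × 1609.34 → 136.456 m
W = F × d = 297186 N × 136.456 m = 4.05528×10⁷ J
4.05528×10⁷ J ÷ (4.184 J/cal) = 9.69235×10⁶ cal

9.692×10⁶ cal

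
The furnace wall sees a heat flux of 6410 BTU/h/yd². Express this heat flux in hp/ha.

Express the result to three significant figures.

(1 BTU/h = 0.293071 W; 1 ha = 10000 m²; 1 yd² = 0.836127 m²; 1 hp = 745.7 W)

6410 BTU/h/yd² × 0.293071 W/BTU/h ÷ 0.836127 m²/yd² = 2246.77 W/m²
2246.77 W/m² ÷ 745.7 W/hp × 10000 m²/ha = 30129.7 hp/ha

3.01×10⁴ hp/ha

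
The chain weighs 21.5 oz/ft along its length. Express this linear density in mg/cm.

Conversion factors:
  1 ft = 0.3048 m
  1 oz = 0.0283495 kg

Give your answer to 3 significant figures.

21.5 oz/ft × 0.0283495 kg/oz ÷ 0.3048 m/ft = 1.99972 kg/m
1.99972 kg/m ÷ 10⁻⁶ kg/mg × 0.01 m/cm = 19997.2 mg/cm

2.00×10⁴ mg/cm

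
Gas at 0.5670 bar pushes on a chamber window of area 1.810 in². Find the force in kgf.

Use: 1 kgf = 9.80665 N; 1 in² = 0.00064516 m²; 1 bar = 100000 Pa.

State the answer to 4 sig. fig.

6.752 kgf

0.5670 bar × 100000 → 56700 Pa
1.810 in² × 0.00064516 → 0.00116774 m²
F = P × A = 56700 Pa × 0.00116774 m² = 66.2109 N
66.2109 N ÷ (9.80665 N/kgf) = 6.75163 kgf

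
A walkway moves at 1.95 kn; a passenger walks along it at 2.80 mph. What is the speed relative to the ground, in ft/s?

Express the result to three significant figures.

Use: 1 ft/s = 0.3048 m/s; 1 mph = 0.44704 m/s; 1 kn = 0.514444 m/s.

1.95 kn × 0.514444 = 1.00317 m/s
2.80 mph × 0.44704 = 1.25171 m/s
Combined: 1.00317 + 1.25171 = 2.25488 m/s
In ft/s: 2.25488 / 0.3048 = 7.3979 ft/s

7.40 ft/s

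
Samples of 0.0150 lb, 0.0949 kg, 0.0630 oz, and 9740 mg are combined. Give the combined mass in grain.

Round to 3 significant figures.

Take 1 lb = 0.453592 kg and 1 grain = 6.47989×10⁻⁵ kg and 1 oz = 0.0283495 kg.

0.0150 lb × 0.453592 = 0.00680388 kg
0.0949 kg (already kg)
0.0630 oz × 0.0283495 = 0.00178602 kg
9740 mg × 10⁻⁶ = 0.00974 kg
Sum: 0.00680388 + 0.0949 + 0.00178602 + 0.00974 = 0.11323 kg
In grain: 0.11323 / 6.47989×10⁻⁵ = 1747.41 grain

1750 grain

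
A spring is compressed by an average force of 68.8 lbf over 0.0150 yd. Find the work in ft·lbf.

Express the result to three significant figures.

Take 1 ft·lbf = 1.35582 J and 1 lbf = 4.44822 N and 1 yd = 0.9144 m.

3.10 ft·lbf

68.8 lbf × 4.44822 → 306.038 N
0.0150 yd × 0.9144 → 0.013716 m
W = F × d = 306.038 N × 0.013716 m = 4.19762 J
4.19762 J ÷ (1.35582 J/ft·lbf) = 3.096 ft·lbf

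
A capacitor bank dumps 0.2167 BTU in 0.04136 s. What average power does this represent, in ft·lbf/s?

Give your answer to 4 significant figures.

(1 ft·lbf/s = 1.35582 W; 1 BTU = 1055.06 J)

0.2167 BTU × 1055.06 → 228.632 J
P = E / t = 228.632 J / 0.04136 s = 5527.85 W
5527.85 W ÷ (1.35582 W/ft·lbf/s) = 4077.13 ft·lbf/s

4077 ft·lbf/s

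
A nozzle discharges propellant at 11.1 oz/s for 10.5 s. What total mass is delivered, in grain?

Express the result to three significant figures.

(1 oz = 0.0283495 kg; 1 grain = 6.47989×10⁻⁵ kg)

11.1 oz/s → 0.314679 kg/s
m = ṁ × t = 0.314679 × 10.5 = 3.30413 kg
In grain: 3.30413 / 6.47989×10⁻⁵ = 50990.5 grain

5.10×10⁴ grain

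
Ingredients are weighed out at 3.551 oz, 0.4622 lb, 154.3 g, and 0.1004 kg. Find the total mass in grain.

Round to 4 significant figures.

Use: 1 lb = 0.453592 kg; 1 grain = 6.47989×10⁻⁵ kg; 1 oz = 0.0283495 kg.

3.551 oz × 0.0283495 = 0.100669 kg
0.4622 lb × 0.453592 = 0.20965 kg
154.3 g × 0.001 = 0.1543 kg
0.1004 kg (already kg)
Sum: 0.100669 + 0.20965 + 0.1543 + 0.1004 = 0.565019 kg
In grain: 0.565019 / 6.47989×10⁻⁵ = 8719.58 grain

8720 grain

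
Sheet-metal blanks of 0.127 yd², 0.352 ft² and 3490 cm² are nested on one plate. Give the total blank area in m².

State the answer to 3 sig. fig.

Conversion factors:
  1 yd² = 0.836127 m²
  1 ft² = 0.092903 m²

0.488 m²

0.127 yd² × 0.836127 = 0.106188 m²
0.352 ft² × 0.092903 = 0.0327019 m²
3490 cm² × 0.0001 = 0.349 m²
Sum: 0.106188 + 0.0327019 + 0.349 = 0.48789 m²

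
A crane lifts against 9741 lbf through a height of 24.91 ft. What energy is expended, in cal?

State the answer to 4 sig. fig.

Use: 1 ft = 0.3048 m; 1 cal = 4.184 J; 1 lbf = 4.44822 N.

7.863×10⁴ cal

9741 lbf × 4.44822 = 43330.1 N
24.91 ft × 0.3048 = 7.59257 m
W = F × d = 43330.1 N × 7.59257 m = 328987 J
328987 J ÷ (4.184 J/cal) = 78629.8 cal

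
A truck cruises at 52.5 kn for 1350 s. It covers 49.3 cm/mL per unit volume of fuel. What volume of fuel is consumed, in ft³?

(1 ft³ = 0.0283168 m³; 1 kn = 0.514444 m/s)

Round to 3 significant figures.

2.61 ft³

52.5 kn → 27.0083 m/s
d = v × t = 27.0083 × 1350 = 36461.2 m
49.3 cm/mL → 493000 m/m³
V = d / (distance per unit fuel) = 36461.2 / 493000 = 0.0739578 m³
In ft³: 0.0739578 / 0.0283168 = 2.6118 ft³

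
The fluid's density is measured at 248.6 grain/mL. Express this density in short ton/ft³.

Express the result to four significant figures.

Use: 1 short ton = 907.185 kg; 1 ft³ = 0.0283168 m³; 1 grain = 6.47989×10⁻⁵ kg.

248.6 grain/mL × 6.47989×10⁻⁵ kg/grain ÷ 10⁻⁶ m³/mL = 16109 kg/m³
16109 kg/m³ ÷ 907.185 kg/short ton × 0.0283168 m³/ft³ = 0.502825 short ton/ft³

0.5028 short ton/ft³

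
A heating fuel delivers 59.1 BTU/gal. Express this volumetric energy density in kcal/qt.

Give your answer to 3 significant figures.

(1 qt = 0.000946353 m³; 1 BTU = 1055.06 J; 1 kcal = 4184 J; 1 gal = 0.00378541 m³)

3.73 kcal/qt

59.1 BTU/gal × 1055.06 J/BTU ÷ 0.00378541 m³/gal = 1.64722×10⁷ J/m³
1.64722×10⁷ J/m³ ÷ 4184 J/kcal × 0.000946353 m³/qt = 3.72574 kcal/qt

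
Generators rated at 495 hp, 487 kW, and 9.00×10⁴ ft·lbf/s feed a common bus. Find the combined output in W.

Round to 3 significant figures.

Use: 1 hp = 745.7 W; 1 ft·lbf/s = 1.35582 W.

9.78×10⁵ W

495 hp × 745.7 → 369122 W
487 kW × 1000 → 487000 W
9.00×10⁴ ft·lbf/s × 1.35582 → 122024 W
Combined: 369122 + 487000 + 122024 = 978146 W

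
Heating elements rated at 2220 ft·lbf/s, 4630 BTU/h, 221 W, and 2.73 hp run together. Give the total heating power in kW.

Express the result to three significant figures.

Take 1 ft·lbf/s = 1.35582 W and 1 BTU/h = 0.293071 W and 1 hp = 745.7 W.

6.62 kW

2220 ft·lbf/s × 1.35582 = 3009.92 W
4630 BTU/h × 0.293071 = 1356.92 W
221 W (already W)
2.73 hp × 745.7 = 2035.76 W
Sum: 3009.92 + 1356.92 + 221 + 2035.76 = 6623.6 W
In kW: 6623.6 / 1000 = 6.6236 kW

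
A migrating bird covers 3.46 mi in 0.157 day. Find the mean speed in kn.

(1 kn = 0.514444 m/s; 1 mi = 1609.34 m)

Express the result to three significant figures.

3.46 mi × 1609.34 → 5568.32 m
0.157 day × 86400 → 13564.8 s
v = d / t = 5568.32 m / 13564.8 s = 0.410498 m/s
0.410498 m/s ÷ (0.514444 m/s/kn) = 0.797945 kn

0.798 kn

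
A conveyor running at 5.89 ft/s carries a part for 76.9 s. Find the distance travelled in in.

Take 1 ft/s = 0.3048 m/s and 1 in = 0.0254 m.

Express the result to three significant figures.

5.89 ft/s × 0.3048 = 1.79527 m/s
d = v × t = 1.79527 m/s × 76.9 s = 138.056 m
138.056 m ÷ (0.0254 m/in) = 5435.28 in

5440 in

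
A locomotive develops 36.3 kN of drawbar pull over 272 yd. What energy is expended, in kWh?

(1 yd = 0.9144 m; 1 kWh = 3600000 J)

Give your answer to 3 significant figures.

2.51 kWh

36.3 kN × 1000 → 36300 N
272 yd × 0.9144 → 248.717 m
W = F × d = 36300 N × 248.717 m = 9.02843×10⁶ J
9.02843×10⁶ J ÷ (3600000 J/kWh) = 2.5079 kWh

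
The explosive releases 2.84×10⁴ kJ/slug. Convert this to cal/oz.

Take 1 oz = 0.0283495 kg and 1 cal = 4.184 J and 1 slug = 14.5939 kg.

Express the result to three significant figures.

1.32×10⁴ cal/oz

2.84×10⁴ kJ/slug × 1000 J/kJ ÷ 14.5939 kg/slug = 1.94602×10⁶ J/kg
1.94602×10⁶ J/kg ÷ 4.184 J/cal × 0.0283495 kg/oz = 13185.6 cal/oz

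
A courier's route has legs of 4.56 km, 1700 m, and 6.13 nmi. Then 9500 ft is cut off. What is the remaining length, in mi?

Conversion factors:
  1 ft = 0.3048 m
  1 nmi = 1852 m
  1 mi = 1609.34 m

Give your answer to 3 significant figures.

4.56 km × 1000 = 4560 m
1700 m (already m)
6.13 nmi × 1852 = 11352.8 m
9500 ft × 0.3048 = 2895.6 m
Result: 4560 + 1700 + 11352.8 − 2895.6 = 14717.2 m
In mi: 14717.2 / 1609.34 = 9.14487 mi

9.14 mi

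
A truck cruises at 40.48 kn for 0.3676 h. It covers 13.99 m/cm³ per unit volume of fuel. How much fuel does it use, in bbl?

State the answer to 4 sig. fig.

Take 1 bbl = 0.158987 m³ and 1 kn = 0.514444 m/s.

0.01239 bbl

40.48 kn → 20.8247 m/s
0.3676 h → 1323.36 s
d = v × t = 20.8247 × 1323.36 = 27558.6 m
13.99 m/cm³ → 1.399×10⁷ m/m³
V = d / (distance per unit fuel) = 27558.6 / 1.399×10⁷ = 0.00196988 m³
In bbl: 0.00196988 / 0.158987 = 0.0123902 bbl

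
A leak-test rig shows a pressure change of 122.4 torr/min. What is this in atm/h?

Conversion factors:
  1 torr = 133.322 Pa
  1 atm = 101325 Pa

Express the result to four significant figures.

9.663 atm/h

122.4 torr/min × 133.322 Pa/torr ÷ 60 s/min = 271.977 Pa/s
271.977 Pa/s ÷ 101325 Pa/atm × 3600 s/h = 9.66314 atm/h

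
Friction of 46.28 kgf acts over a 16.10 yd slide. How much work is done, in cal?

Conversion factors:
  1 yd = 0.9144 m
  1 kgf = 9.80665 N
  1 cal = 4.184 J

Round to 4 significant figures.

1597 cal

46.28 kgf × 9.80665 = 453.852 N
16.10 yd × 0.9144 = 14.7218 m
W = F × d = 453.852 N × 14.7218 m = 6681.52 J
6681.52 J ÷ (4.184 J/cal) = 1596.92 cal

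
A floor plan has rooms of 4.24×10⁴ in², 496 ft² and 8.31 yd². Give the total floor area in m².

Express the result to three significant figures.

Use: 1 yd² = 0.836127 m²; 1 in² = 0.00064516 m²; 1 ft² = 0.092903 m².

4.24×10⁴ in² × 0.00064516 → 27.3548 m²
496 ft² × 0.092903 → 46.0799 m²
8.31 yd² × 0.836127 → 6.94822 m²
Combined: 27.3548 + 46.0799 + 6.94822 = 80.3829 m²

80.4 m²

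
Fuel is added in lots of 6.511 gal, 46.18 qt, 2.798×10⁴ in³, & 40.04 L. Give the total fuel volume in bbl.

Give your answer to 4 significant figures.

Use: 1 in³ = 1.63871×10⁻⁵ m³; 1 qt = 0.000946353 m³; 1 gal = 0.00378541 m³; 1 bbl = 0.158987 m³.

3.566 bbl

6.511 gal × 0.00378541 = 0.0246468 m³
46.18 qt × 0.000946353 = 0.0437026 m³
2.798×10⁴ in³ × 1.63871×10⁻⁵ = 0.458511 m³
40.04 L × 0.001 = 0.04004 m³
Combined: 0.0246468 + 0.0437026 + 0.458511 + 0.04004 = 0.5669 m³
In bbl: 0.5669 / 0.158987 = 3.5657 bbl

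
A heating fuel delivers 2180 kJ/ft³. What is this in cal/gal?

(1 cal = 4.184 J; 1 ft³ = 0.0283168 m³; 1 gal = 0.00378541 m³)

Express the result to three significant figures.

6.97×10⁴ cal/gal

2180 kJ/ft³ × 1000 J/kJ ÷ 0.0283168 m³/ft³ = 7.69861×10⁷ J/m³
7.69861×10⁷ J/m³ ÷ 4.184 J/cal × 0.00378541 m³/gal = 69652 cal/gal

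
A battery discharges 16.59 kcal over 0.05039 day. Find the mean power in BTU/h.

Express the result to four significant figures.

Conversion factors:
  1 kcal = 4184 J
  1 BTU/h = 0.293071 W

16.59 kcal × 4184 → 69412.6 J
0.05039 day × 86400 → 4353.7 s
P = E / t = 69412.6 J / 4353.7 s = 15.9434 W
15.9434 W ÷ (0.293071 W/BTU/h) = 54.4012 BTU/h

54.40 BTU/h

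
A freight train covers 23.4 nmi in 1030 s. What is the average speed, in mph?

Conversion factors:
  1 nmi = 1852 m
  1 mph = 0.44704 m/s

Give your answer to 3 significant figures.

94.1 mph

23.4 nmi × 1852 → 43336.8 m
v = d / t = 43336.8 m / 1030 s = 42.0746 m/s
42.0746 m/s ÷ (0.44704 m/s/mph) = 94.1182 mph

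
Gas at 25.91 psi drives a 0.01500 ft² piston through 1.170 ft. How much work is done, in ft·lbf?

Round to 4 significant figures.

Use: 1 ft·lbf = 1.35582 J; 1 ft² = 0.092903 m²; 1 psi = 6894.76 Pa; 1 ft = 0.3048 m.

65.48 ft·lbf

25.91 psi → 178643 Pa
0.01500 ft² → 0.00139354 m²
F = P × A = 178643 × 0.00139354 = 248.946 N
1.170 ft → 0.356616 m
W = F × d = 248.946 × 0.356616 = 88.7781 J
In ft·lbf: 88.7781 / 1.35582 = 65.4793 ft·lbf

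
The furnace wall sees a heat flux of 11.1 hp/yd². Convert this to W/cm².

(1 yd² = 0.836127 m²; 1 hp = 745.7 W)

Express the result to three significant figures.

11.1 hp/yd² × 745.7 W/hp ÷ 0.836127 m²/yd² = 9899.54 W/m²
9899.54 W/m² × 0.0001 m²/cm² = 0.989954 W/cm²

0.990 W/cm²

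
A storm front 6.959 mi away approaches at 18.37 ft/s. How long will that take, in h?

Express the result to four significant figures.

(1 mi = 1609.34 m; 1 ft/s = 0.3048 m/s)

6.959 mi × 1609.34 → 11199.4 m
18.37 ft/s × 0.3048 → 5.59918 m/s
t = d / v = 11199.4 m / 5.59918 m/s = 2000.19 s
2000.19 s ÷ (3600 s/h) = 0.555608 h

0.5556 h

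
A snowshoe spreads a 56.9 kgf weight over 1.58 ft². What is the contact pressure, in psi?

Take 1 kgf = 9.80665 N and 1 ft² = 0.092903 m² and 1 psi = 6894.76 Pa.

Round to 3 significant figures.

56.9 kgf × 9.80665 = 557.998 N
1.58 ft² × 0.092903 = 0.146787 m²
P = F / A = 557.998 N / 0.146787 m² = 3801.41 Pa
3801.41 Pa ÷ (6894.76 Pa/psi) = 0.551348 psi

0.551 psi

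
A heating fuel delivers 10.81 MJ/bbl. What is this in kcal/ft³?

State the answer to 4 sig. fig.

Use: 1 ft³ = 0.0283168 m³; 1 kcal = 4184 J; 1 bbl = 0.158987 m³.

10.81 MJ/bbl × 1000000 J/MJ ÷ 0.158987 m³/bbl = 6.7993×10⁷ J/m³
6.7993×10⁷ J/m³ ÷ 4184 J/kcal × 0.0283168 m³/ft³ = 460.168 kcal/ft³

460.2 kcal/ft³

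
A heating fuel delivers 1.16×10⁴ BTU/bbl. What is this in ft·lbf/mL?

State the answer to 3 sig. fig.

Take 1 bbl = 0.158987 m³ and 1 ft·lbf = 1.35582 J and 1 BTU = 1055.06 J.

1.16×10⁴ BTU/bbl × 1055.06 J/BTU ÷ 0.158987 m³/bbl = 7.69792×10⁷ J/m³
7.69792×10⁷ J/m³ ÷ 1.35582 J/ft·lbf × 10⁻⁶ m³/mL = 56.7769 ft·lbf/mL

56.8 ft·lbf/mL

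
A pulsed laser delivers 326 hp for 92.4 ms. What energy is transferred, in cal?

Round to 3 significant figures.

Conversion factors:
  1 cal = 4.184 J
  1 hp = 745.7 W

326 hp × 745.7 → 243098 W
92.4 ms × 0.001 → 0.0924 s
E = P × t = 243098 W × 0.0924 s = 22462.3 J
22462.3 J ÷ (4.184 J/cal) = 5368.62 cal

5370 cal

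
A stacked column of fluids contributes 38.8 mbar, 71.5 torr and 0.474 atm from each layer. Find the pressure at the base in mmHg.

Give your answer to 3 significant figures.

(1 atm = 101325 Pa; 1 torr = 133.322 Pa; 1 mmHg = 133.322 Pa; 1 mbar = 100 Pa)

38.8 mbar × 100 → 3880 Pa
71.5 torr × 133.322 → 9532.52 Pa
0.474 atm × 101325 → 48028 Pa
Sum: 3880 + 9532.52 + 48028 = 61440.5 Pa
In mmHg: 61440.5 / 133.322 = 460.843 mmHg

461 mmHg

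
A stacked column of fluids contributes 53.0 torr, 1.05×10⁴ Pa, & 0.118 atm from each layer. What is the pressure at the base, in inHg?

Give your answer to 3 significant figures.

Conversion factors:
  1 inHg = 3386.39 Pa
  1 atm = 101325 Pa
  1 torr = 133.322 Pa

53.0 torr × 133.322 = 7066.07 Pa
1.05×10⁴ Pa (already Pa)
0.118 atm × 101325 = 11956.3 Pa
Sum: 7066.07 + 10500 + 11956.3 = 29522.4 Pa
In inHg: 29522.4 / 3386.39 = 8.71796 inHg

8.72 inHg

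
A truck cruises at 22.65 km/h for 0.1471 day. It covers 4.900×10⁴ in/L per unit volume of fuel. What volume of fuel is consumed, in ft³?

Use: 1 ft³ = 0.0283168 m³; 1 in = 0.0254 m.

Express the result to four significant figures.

2.269 ft³

22.65 km/h → 6.29167 m/s
0.1471 day → 12709.4 s
d = v × t = 6.29167 × 12709.4 = 79963.4 m
4.900×10⁴ in/L → 1.2446×10⁶ m/m³
V = d / (distance per unit fuel) = 79963.4 / 1.2446×10⁶ = 0.0642483 m³
In ft³: 0.0642483 / 0.0283168 = 2.26891 ft³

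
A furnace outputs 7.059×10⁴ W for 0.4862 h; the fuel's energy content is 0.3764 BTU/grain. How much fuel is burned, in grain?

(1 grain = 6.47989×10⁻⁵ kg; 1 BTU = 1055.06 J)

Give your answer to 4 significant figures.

3.111×10⁵ grain

0.4862 h → 1750.32 s
E = P × t = 70590 × 1750.32 = 1.23555×10⁸ J
0.3764 BTU/grain → 6.12857×10⁶ J/kg
m = E / e_s = 1.23555×10⁸ / 6.12857×10⁶ = 20.1605 kg
In grain: 20.1605 / 6.47989×10⁻⁵ = 311124 grain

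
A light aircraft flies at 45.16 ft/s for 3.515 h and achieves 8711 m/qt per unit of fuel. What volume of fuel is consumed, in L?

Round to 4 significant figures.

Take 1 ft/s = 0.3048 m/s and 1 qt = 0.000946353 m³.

18.92 L

45.16 ft/s → 13.7648 m/s
3.515 h → 12654 s
d = v × t = 13.7648 × 12654 = 174180 m
8711 m/qt → 9.20481×10⁶ m/m³
V = d / (distance per unit fuel) = 174180 / 9.20481×10⁶ = 0.0189227 m³
In L: 0.0189227 / 0.001 = 18.9227 L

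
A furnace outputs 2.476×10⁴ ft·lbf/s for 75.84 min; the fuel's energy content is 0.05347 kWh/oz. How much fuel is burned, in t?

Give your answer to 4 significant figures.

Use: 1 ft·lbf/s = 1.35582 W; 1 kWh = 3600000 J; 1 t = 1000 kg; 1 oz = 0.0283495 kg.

0.02250 t

2.476×10⁴ ft·lbf/s → 33570.1 W
75.84 min → 4550.4 s
E = P × t = 33570.1 × 4550.4 = 1.52757×10⁸ J
0.05347 kWh/oz → 6.78996×10⁶ J/kg
m = E / e_s = 1.52757×10⁸ / 6.78996×10⁶ = 22.4975 kg
In t: 22.4975 / 1000 = 0.0224975 t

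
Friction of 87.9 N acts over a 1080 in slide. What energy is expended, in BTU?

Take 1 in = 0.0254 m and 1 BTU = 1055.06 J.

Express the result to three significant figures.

2.29 BTU

1080 in × 0.0254 → 27.432 m
W = F × d = 87.9 N × 27.432 m = 2411.27 J
2411.27 J ÷ (1055.06 J/BTU) = 2.28543 BTU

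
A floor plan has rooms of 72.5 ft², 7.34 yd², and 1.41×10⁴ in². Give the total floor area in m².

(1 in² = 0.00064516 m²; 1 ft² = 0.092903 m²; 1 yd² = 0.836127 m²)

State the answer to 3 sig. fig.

72.5 ft² × 0.092903 = 6.73547 m²
7.34 yd² × 0.836127 = 6.13717 m²
1.41×10⁴ in² × 0.00064516 = 9.09676 m²
Combined: 6.73547 + 6.13717 + 9.09676 = 21.9694 m²

22.0 m²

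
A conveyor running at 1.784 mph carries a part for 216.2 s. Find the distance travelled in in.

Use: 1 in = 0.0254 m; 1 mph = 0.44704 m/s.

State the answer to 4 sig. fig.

6788 in

1.784 mph × 0.44704 → 0.797519 m/s
d = v × t = 0.797519 m/s × 216.2 s = 172.424 m
172.424 m ÷ (0.0254 m/in) = 6788.35 in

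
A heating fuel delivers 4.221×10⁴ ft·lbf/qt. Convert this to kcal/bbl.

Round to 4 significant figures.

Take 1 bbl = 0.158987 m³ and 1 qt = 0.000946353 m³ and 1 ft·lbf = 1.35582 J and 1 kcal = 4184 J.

4.221×10⁴ ft·lbf/qt × 1.35582 J/ft·lbf ÷ 0.000946353 m³/qt = 6.04734×10⁷ J/m³
6.04734×10⁷ J/m³ ÷ 4184 J/kcal × 0.158987 m³/bbl = 2297.92 kcal/bbl

2298 kcal/bbl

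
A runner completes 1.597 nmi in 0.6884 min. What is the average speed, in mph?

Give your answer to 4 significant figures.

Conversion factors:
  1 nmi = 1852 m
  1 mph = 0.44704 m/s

1.597 nmi × 1852 → 2957.64 m
0.6884 min × 60 → 41.304 s
v = d / t = 2957.64 m / 41.304 s = 71.6066 m/s
71.6066 m/s ÷ (0.44704 m/s/mph) = 160.179 mph

160.2 mph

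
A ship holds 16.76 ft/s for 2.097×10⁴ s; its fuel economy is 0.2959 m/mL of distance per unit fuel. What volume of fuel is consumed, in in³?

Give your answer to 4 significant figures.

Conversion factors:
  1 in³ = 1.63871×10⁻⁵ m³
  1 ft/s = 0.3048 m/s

2.209×10⁴ in³

16.76 ft/s → 5.10845 m/s
d = v × t = 5.10845 × 20970 = 107124 m
0.2959 m/mL → 295900 m/m³
V = d / (distance per unit fuel) = 107124 / 295900 = 0.362028 m³
In in³: 0.362028 / 1.63871×10⁻⁵ = 22092.3 in³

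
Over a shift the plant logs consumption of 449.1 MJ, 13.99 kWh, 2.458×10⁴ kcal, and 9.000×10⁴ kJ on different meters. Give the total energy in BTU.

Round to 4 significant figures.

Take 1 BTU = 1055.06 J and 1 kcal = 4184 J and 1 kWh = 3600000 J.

449.1 MJ × 1000000 = 4.491×10⁸ J
13.99 kWh × 3600000 = 5.0364×10⁷ J
2.458×10⁴ kcal × 4184 = 1.02843×10⁸ J
9.000×10⁴ kJ × 1000 = 9×10⁷ J
Total: 4.491×10⁸ + 5.0364×10⁷ + 1.02843×10⁸ + 9×10⁷ = 6.92307×10⁸ J
In BTU: 6.92307×10⁸ / 1055.06 = 656178 BTU

6.562×10⁵ BTU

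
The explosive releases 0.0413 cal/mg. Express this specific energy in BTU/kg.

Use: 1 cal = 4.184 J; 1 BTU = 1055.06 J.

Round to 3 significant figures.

0.0413 cal/mg × 4.184 J/cal ÷ 10⁻⁶ kg/mg = 172799 J/kg
172799 J/kg ÷ 1055.06 J/BTU = 163.781 BTU/kg

164 BTU/kg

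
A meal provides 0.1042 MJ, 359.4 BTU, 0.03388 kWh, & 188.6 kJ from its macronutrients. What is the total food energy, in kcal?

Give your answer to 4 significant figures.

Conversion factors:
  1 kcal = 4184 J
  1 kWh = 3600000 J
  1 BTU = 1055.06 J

0.1042 MJ × 1000000 = 104200 J
359.4 BTU × 1055.06 = 379189 J
0.03388 kWh × 3600000 = 121968 J
188.6 kJ × 1000 = 188600 J
Sum: 104200 + 379189 + 121968 + 188600 = 793957 J
In kcal: 793957 / 4184 = 189.76 kcal

189.8 kcal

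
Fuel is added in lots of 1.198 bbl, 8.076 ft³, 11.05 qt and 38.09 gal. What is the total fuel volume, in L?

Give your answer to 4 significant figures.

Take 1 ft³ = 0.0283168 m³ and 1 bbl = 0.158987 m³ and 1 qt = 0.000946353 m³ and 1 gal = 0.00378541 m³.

1.198 bbl × 0.158987 = 0.190466 m³
8.076 ft³ × 0.0283168 = 0.228686 m³
11.05 qt × 0.000946353 = 0.0104572 m³
38.09 gal × 0.00378541 = 0.144186 m³
Total: 0.190466 + 0.228686 + 0.0104572 + 0.144186 = 0.573795 m³
In L: 0.573795 / 0.001 = 573.795 L

573.8 L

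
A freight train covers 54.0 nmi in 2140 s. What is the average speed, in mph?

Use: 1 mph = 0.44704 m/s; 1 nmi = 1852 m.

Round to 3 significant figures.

105 mph

54.0 nmi × 1852 = 100008 m
v = d / t = 100008 m / 2140 s = 46.7327 m/s
46.7327 m/s ÷ (0.44704 m/s/mph) = 104.538 mph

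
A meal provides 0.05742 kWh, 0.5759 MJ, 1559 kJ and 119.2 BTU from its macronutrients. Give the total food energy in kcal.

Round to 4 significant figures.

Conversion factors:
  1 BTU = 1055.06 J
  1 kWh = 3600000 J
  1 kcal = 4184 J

589.7 kcal

0.05742 kWh × 3600000 → 206712 J
0.5759 MJ × 1000000 → 575900 J
1559 kJ × 1000 → 1.559×10⁶ J
119.2 BTU × 1055.06 → 125763 J
Combined: 206712 + 575900 + 1.559×10⁶ + 125763 = 2.46738×10⁶ J
In kcal: 2.46738×10⁶ / 4184 = 589.718 kcal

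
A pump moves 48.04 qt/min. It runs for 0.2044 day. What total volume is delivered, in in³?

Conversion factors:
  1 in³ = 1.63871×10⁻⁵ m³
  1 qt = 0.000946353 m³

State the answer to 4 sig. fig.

48.04 qt/min → 7.57713×10⁻⁴ m³/s
0.2044 day → 17660.2 s
V = Q × t = 7.57713×10⁻⁴ × 17660.2 = 13.3814 m³
In in³: 13.3814 / 1.63871×10⁻⁵ = 816581 in³

8.166×10⁵ in³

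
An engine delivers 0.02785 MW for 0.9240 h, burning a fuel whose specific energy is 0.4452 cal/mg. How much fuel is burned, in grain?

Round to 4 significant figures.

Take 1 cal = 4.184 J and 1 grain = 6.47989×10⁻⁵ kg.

7.675×10⁵ grain

0.02785 MW → 27850 W
0.9240 h → 3326.4 s
E = P × t = 27850 × 3326.4 = 9.26402×10⁷ J
0.4452 cal/mg → 1.86272×10⁶ J/kg
m = E / e_s = 9.26402×10⁷ / 1.86272×10⁶ = 49.7338 kg
In grain: 49.7338 / 6.47989×10⁻⁵ = 767510 grain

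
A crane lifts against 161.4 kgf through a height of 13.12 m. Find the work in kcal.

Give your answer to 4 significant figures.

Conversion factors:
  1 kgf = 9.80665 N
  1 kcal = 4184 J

4.963 kcal

161.4 kgf × 9.80665 → 1582.79 N
W = F × d = 1582.79 N × 13.12 m = 20766.2 J
20766.2 J ÷ (4184 J/kcal) = 4.96324 kcal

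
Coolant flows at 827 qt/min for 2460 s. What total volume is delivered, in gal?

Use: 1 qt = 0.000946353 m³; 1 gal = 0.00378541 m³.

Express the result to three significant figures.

827 qt/min → 0.0130439 m³/s
V = Q × t = 0.0130439 × 2460 = 32.088 m³
In gal: 32.088 / 0.00378541 = 8476.76 gal

8480 gal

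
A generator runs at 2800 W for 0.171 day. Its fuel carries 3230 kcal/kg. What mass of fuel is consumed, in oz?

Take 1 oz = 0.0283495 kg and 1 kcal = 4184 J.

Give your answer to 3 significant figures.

0.171 day → 14774.4 s
E = P × t = 2800 × 14774.4 = 4.13683×10⁷ J
3230 kcal/kg → 1.35143×10⁷ J/kg
m = E / e_s = 4.13683×10⁷ / 1.35143×10⁷ = 3.06108 kg
In oz: 3.06108 / 0.0283495 = 107.977 oz

108 oz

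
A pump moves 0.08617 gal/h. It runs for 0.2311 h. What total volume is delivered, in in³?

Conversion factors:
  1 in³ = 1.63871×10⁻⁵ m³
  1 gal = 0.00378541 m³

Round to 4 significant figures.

4.600 in³

0.08617 gal/h → 9.0608×10⁻⁸ m³/s
0.2311 h → 831.96 s
V = Q × t = 9.0608×10⁻⁸ × 831.96 = 7.53822×10⁻⁵ m³
In in³: 7.53822×10⁻⁵ / 1.63871×10⁻⁵ = 4.60009 in³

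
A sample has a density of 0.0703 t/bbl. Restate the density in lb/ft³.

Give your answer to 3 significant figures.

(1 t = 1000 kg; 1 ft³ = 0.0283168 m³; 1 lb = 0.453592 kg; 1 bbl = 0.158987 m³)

0.0703 t/bbl × 1000 kg/t ÷ 0.158987 m³/bbl = 442.175 kg/m³
442.175 kg/m³ ÷ 0.453592 kg/lb × 0.0283168 m³/ft³ = 27.6041 lb/ft³

27.6 lb/ft³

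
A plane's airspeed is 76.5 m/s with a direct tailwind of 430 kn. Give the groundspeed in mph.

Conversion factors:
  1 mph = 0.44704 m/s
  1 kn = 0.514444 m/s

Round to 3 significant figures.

76.5 m/s (already m/s)
430 kn × 0.514444 = 221.211 m/s
Combined: 76.5 + 221.211 = 297.711 m/s
In mph: 297.711 / 0.44704 = 665.961 mph

666 mph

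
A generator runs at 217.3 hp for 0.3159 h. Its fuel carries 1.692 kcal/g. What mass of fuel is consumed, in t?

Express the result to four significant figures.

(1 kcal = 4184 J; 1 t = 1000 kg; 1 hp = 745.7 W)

0.02603 t

217.3 hp → 162041 W
0.3159 h → 1137.24 s
E = P × t = 162041 × 1137.24 = 1.8428×10⁸ J
1.692 kcal/g → 7.07933×10⁶ J/kg
m = E / e_s = 1.8428×10⁸ / 7.07933×10⁶ = 26.0307 kg
In t: 26.0307 / 1000 = 0.0260307 t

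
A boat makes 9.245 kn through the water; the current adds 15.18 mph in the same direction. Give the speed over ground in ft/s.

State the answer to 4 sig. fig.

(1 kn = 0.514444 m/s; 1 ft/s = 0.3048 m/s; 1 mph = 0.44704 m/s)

9.245 kn × 0.514444 = 4.75603 m/s
15.18 mph × 0.44704 = 6.78607 m/s
Total: 4.75603 + 6.78607 = 11.5421 m/s
In ft/s: 11.5421 / 0.3048 = 37.8678 ft/s

37.87 ft/s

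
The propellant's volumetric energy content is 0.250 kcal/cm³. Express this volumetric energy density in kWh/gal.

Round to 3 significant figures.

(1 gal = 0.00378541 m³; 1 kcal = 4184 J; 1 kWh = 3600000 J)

1.10 kWh/gal

0.250 kcal/cm³ × 4184 J/kcal ÷ 10⁻⁶ m³/cm³ = 1.046×10⁹ J/m³
1.046×10⁹ J/m³ ÷ 3600000 J/kWh × 0.00378541 m³/gal = 1.09987 kWh/gal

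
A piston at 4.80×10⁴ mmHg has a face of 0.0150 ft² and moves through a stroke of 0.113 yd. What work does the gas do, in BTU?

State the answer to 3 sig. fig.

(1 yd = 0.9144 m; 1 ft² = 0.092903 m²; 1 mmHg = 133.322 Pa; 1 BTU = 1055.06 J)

4.80×10⁴ mmHg → 6.39946×10⁶ Pa
0.0150 ft² → 0.00139354 m²
F = P × A = 6.39946×10⁶ × 0.00139354 = 8917.9 N
0.113 yd → 0.103327 m
W = F × d = 8917.9 × 0.103327 = 921.46 J
In BTU: 921.46 / 1055.06 = 0.873372 BTU

0.873 BTU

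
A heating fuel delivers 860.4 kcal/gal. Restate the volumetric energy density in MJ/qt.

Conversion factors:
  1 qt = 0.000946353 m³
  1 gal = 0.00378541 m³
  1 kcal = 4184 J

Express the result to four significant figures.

0.9000 MJ/qt

860.4 kcal/gal × 4184 J/kcal ÷ 0.00378541 m³/gal = 9.50997×10⁸ J/m³
9.50997×10⁸ J/m³ ÷ 1000000 J/MJ × 0.000946353 m³/qt = 0.899979 MJ/qt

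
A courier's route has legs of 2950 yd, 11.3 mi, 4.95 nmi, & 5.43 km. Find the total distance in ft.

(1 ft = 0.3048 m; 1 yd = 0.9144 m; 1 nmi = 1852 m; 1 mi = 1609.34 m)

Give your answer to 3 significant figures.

1.16×10⁵ ft

2950 yd × 0.9144 = 2697.48 m
11.3 mi × 1609.34 = 18185.5 m
4.95 nmi × 1852 = 9167.4 m
5.43 km × 1000 = 5430 m
Sum: 2697.48 + 18185.5 + 9167.4 + 5430 = 35480.4 m
In ft: 35480.4 / 0.3048 = 116406 ft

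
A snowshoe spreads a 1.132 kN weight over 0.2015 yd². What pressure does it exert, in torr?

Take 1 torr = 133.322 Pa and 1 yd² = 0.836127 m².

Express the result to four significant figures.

50.40 torr

1.132 kN × 1000 → 1132 N
0.2015 yd² × 0.836127 → 0.16848 m²
P = F / A = 1132 N / 0.16848 m² = 6718.9 Pa
6718.9 Pa ÷ (133.322 Pa/torr) = 50.396 torr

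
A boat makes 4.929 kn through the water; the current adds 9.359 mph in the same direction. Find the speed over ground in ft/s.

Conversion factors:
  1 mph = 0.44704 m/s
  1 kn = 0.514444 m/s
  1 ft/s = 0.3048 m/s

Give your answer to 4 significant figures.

4.929 kn × 0.514444 → 2.53569 m/s
9.359 mph × 0.44704 → 4.18385 m/s
Total: 2.53569 + 4.18385 = 6.71954 m/s
In ft/s: 6.71954 / 0.3048 = 22.0457 ft/s

22.05 ft/s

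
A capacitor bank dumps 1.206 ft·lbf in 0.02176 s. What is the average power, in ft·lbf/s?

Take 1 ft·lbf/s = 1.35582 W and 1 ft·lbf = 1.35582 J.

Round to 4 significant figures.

1.206 ft·lbf × 1.35582 = 1.63512 J
P = E / t = 1.63512 J / 0.02176 s = 75.1434 W
75.1434 W ÷ (1.35582 W/ft·lbf/s) = 55.4228 ft·lbf/s

55.42 ft·lbf/s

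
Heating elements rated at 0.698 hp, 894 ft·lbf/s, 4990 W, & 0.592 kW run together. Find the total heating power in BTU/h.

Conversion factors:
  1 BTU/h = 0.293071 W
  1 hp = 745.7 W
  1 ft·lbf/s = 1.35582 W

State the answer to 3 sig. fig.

2.50×10⁴ BTU/h

0.698 hp × 745.7 → 520.499 W
894 ft·lbf/s × 1.35582 → 1212.1 W
4990 W (already W)
0.592 kW × 1000 → 592 W
Sum: 520.499 + 1212.1 + 4990 + 592 = 7314.6 W
In BTU/h: 7314.6 / 0.293071 = 24958.5 BTU/h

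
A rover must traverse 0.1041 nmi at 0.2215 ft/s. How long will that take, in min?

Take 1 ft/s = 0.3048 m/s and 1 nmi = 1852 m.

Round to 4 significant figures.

0.1041 nmi × 1852 = 192.793 m
0.2215 ft/s × 0.3048 = 0.0675132 m/s
t = d / v = 192.793 m / 0.0675132 m/s = 2855.63 s
2855.63 s ÷ (60 s/min) = 47.5938 min

47.59 min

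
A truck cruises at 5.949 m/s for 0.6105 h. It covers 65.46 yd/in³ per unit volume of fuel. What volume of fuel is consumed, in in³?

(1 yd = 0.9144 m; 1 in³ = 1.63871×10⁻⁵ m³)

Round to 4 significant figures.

0.6105 h → 2197.8 s
d = v × t = 5.949 × 2197.8 = 13074.7 m
65.46 yd/in³ → 3.65267×10⁶ m/m³
V = d / (distance per unit fuel) = 13074.7 / 3.65267×10⁶ = 0.00357949 m³
In in³: 0.00357949 / 1.63871×10⁻⁵ = 218.433 in³

218.4 in³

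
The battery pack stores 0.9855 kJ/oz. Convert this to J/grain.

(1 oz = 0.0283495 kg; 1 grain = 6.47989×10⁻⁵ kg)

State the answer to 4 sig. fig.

2.253 J/grain

0.9855 kJ/oz × 1000 J/kJ ÷ 0.0283495 kg/oz = 34762.5 J/kg
34762.5 J/kg × 6.47989×10⁻⁵ kg/grain = 2.25257 J/grain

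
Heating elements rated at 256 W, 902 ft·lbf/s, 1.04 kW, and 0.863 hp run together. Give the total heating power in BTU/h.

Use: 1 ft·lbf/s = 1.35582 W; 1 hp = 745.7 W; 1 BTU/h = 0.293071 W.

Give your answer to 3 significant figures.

256 W (already W)
902 ft·lbf/s × 1.35582 = 1222.95 W
1.04 kW × 1000 = 1040 W
0.863 hp × 745.7 = 643.539 W
Total: 256 + 1222.95 + 1040 + 643.539 = 3162.49 W
In BTU/h: 3162.49 / 0.293071 = 10790.9 BTU/h

1.08×10⁴ BTU/h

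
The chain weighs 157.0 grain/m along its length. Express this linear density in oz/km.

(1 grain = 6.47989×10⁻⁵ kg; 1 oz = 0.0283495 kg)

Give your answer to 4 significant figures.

157.0 grain/m × 6.47989×10⁻⁵ kg/grain = 0.0101734 kg/m
0.0101734 kg/m ÷ 0.0283495 kg/oz × 1000 m/km = 358.856 oz/km

358.9 oz/km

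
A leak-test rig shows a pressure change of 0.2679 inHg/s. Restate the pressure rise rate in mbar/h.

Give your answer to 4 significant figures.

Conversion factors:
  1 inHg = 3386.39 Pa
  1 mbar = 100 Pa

3.266×10⁴ mbar/h

0.2679 inHg/s × 3386.39 Pa/inHg = 907.214 Pa/s
907.214 Pa/s ÷ 100 Pa/mbar × 3600 s/h = 32659.7 mbar/h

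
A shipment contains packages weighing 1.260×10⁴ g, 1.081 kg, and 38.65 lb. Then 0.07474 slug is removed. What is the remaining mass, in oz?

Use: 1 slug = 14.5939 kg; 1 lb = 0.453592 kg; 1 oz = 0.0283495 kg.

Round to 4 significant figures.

1063 oz

1.260×10⁴ g × 0.001 = 12.6 kg
1.081 kg (already kg)
38.65 lb × 0.453592 = 17.5313 kg
0.07474 slug × 14.5939 = 1.09075 kg
Result: 12.6 + 1.081 + 17.5313 − 1.09075 = 30.1216 kg
In oz: 30.1216 / 0.0283495 = 1062.51 oz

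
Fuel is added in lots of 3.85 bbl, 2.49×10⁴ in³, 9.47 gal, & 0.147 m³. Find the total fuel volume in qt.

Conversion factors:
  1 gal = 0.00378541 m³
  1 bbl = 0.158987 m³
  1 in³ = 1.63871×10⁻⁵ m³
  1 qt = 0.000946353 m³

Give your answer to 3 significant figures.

1270 qt

3.85 bbl × 0.158987 = 0.6121 m³
2.49×10⁴ in³ × 1.63871×10⁻⁵ = 0.408039 m³
9.47 gal × 0.00378541 = 0.0358478 m³
0.147 m³ (already m³)
Total: 0.6121 + 0.408039 + 0.0358478 + 0.147 = 1.20299 m³
In qt: 1.20299 / 0.000946353 = 1271.19 qt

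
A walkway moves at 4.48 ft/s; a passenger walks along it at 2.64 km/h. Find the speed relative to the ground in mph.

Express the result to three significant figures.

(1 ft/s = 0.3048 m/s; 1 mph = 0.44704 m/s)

4.48 ft/s × 0.3048 → 1.3655 m/s
2.64 km/h × (1/3.6) → 0.733333 m/s
Sum: 1.3655 + 0.733333 = 2.09883 m/s
In mph: 2.09883 / 0.44704 = 4.69495 mph

4.69 mph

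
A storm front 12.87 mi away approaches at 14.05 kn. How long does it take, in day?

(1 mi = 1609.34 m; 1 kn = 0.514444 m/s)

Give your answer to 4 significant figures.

12.87 mi × 1609.34 → 20712.2 m
14.05 kn × 0.514444 → 7.22794 m/s
t = d / v = 20712.2 m / 7.22794 m/s = 2865.57 s
2865.57 s ÷ (86400 s/day) = 0.0331663 day

0.03317 day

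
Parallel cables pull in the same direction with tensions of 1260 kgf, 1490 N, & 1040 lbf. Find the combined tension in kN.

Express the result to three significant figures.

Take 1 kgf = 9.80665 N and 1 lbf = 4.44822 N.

1260 kgf × 9.80665 = 12356.4 N
1490 N (already N)
1040 lbf × 4.44822 = 4626.15 N
Sum: 12356.4 + 1490 + 4626.15 = 18472.6 N
In kN: 18472.6 / 1000 = 18.4726 kN

18.5 kN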